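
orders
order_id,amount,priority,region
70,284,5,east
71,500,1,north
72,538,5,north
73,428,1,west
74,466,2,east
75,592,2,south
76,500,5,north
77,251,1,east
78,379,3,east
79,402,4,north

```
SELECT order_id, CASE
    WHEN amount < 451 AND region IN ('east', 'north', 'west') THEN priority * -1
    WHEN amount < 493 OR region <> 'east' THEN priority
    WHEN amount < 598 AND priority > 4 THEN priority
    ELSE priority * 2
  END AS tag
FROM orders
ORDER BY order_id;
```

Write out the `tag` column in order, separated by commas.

-5, 1, 5, -1, 2, 2, 5, -1, -3, -4

order_id=70: amount < 451 AND region IN ('east', 'north', 'west') → -5
order_id=71: amount < 493 OR region <> 'east' → 1
order_id=72: amount < 493 OR region <> 'east' → 5
order_id=73: amount < 451 AND region IN ('east', 'north', 'west') → -1
order_id=74: amount < 493 OR region <> 'east' → 2
order_id=75: amount < 493 OR region <> 'east' → 2
order_id=76: amount < 493 OR region <> 'east' → 5
order_id=77: amount < 451 AND region IN ('east', 'north', 'west') → -1
order_id=78: amount < 451 AND region IN ('east', 'north', 'west') → -3
order_id=79: amount < 451 AND region IN ('east', 'north', 'west') → -4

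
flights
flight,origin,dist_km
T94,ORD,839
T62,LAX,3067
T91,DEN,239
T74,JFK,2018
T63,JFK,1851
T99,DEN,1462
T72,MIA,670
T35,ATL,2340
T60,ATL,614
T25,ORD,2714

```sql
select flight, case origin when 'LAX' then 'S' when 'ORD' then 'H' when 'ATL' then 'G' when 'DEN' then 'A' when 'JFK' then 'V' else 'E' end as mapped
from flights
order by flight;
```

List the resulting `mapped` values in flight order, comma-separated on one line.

H, G, G, S, V, E, V, A, H, A

flight=T25: origin='ORD' → H
flight=T35: origin='ATL' → G
flight=T60: origin='ATL' → G
flight=T62: origin='LAX' → S
flight=T63: origin='JFK' → V
flight=T72: ELSE → E
flight=T74: origin='JFK' → V
flight=T91: origin='DEN' → A
flight=T94: origin='ORD' → H
flight=T99: origin='DEN' → A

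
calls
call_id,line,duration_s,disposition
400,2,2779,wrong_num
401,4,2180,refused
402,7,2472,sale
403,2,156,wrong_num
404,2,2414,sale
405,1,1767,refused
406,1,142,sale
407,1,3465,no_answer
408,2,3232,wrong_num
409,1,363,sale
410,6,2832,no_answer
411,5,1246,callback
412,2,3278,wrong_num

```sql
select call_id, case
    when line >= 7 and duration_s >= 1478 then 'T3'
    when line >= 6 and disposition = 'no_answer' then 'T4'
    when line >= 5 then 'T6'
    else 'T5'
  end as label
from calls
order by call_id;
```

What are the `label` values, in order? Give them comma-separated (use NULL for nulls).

T5, T5, T3, T5, T5, T5, T5, T5, T5, T5, T4, T6, T5

call_id=400: ELSE → T5
call_id=401: ELSE → T5
call_id=402: line >= 7 and duration_s >= 1478 → T3
call_id=403: ELSE → T5
call_id=404: ELSE → T5
call_id=405: ELSE → T5
call_id=406: ELSE → T5
call_id=407: ELSE → T5
call_id=408: ELSE → T5
call_id=409: ELSE → T5
call_id=410: line >= 6 and disposition = 'no_answer' → T4
call_id=411: line >= 5 → T6
call_id=412: ELSE → T5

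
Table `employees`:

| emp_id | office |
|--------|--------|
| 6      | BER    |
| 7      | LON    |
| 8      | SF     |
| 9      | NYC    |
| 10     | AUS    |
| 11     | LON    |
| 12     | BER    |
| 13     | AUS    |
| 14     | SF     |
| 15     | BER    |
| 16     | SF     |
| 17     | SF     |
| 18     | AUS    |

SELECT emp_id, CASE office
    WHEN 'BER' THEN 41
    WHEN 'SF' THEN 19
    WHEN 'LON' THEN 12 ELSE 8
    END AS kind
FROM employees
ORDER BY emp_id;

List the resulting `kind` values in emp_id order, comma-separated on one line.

41, 12, 19, 8, 8, 12, 41, 8, 19, 41, 19, 19, 8

emp_id=6: office='BER' → 41
emp_id=7: office='LON' → 12
emp_id=8: office='SF' → 19
emp_id=9: ELSE → 8
emp_id=10: ELSE → 8
emp_id=11: office='LON' → 12
emp_id=12: office='BER' → 41
emp_id=13: ELSE → 8
emp_id=14: office='SF' → 19
emp_id=15: office='BER' → 41
emp_id=16: office='SF' → 19
emp_id=17: office='SF' → 19
emp_id=18: ELSE → 8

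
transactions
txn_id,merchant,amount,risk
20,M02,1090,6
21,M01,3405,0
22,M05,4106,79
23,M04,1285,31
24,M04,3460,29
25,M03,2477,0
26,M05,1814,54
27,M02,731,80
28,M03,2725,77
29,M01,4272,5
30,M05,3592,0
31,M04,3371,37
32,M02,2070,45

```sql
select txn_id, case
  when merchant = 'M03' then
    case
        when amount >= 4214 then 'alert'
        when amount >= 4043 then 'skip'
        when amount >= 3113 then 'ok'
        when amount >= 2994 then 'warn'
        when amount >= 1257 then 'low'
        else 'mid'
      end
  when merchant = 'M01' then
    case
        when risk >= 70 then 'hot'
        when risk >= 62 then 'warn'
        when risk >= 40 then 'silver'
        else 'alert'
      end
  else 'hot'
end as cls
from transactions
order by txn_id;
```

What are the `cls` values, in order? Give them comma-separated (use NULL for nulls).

hot, alert, hot, hot, hot, low, hot, hot, low, alert, hot, hot, hot

txn_id=20: merchant='M02' → outer ELSE → hot
txn_id=21: merchant='M01' → inner[ELSE] → alert
txn_id=22: merchant='M05' → outer ELSE → hot
txn_id=23: merchant='M04' → outer ELSE → hot
txn_id=24: merchant='M04' → outer ELSE → hot
txn_id=25: merchant='M03' → inner[amount >= 1257] → low
txn_id=26: merchant='M05' → outer ELSE → hot
txn_id=27: merchant='M02' → outer ELSE → hot
txn_id=28: merchant='M03' → inner[amount >= 1257] → low
txn_id=29: merchant='M01' → inner[ELSE] → alert
txn_id=30: merchant='M05' → outer ELSE → hot
txn_id=31: merchant='M04' → outer ELSE → hot
txn_id=32: merchant='M02' → outer ELSE → hot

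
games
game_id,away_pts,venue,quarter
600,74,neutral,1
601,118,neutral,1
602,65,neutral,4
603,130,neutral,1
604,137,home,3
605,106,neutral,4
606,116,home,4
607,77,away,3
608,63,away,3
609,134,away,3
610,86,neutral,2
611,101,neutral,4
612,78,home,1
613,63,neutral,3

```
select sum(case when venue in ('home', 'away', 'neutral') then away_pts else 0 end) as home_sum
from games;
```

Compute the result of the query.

1348

game_id=600: ✓ → 74
game_id=601: ✓ → 118
game_id=602: ✓ → 65
game_id=603: ✓ → 130
game_id=604: ✓ → 137
game_id=605: ✓ → 106
game_id=606: ✓ → 116
game_id=607: ✓ → 77
game_id=608: ✓ → 63
game_id=609: ✓ → 134
game_id=610: ✓ → 86
game_id=611: ✓ → 101
game_id=612: ✓ → 78
game_id=613: ✓ → 63
home_sum = 74 + 118 + 65 + 130 + 137 + 106 + 116 + 77 + 63 + 134 + 86 + 101 + 78 + 63 = 1348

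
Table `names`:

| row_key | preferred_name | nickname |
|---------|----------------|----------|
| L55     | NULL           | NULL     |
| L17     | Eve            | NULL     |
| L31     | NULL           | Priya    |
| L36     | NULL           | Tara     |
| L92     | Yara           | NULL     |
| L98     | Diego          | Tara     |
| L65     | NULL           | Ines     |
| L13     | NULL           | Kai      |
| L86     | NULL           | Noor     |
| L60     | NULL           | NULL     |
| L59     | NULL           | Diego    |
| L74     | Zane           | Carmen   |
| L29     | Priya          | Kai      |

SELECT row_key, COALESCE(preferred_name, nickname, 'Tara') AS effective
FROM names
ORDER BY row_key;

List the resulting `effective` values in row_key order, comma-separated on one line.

row_key=L13: preferred_name=NULL, nickname=Kai → Kai
row_key=L17: preferred_name=Eve → Eve
row_key=L29: preferred_name=Priya → Priya
row_key=L31: preferred_name=NULL, nickname=Priya → Priya
row_key=L36: preferred_name=NULL, nickname=Tara → Tara
row_key=L55: preferred_name=NULL, nickname=NULL, → literal Tara → Tara
row_key=L59: preferred_name=NULL, nickname=Diego → Diego
row_key=L60: preferred_name=NULL, nickname=NULL, → literal Tara → Tara
row_key=L65: preferred_name=NULL, nickname=Ines → Ines
row_key=L74: preferred_name=Zane → Zane
row_key=L86: preferred_name=NULL, nickname=Noor → Noor
row_key=L92: preferred_name=Yara → Yara
row_key=L98: preferred_name=Diego → Diego

Kai, Eve, Priya, Priya, Tara, Tara, Diego, Tara, Ines, Zane, Noor, Yara, Diego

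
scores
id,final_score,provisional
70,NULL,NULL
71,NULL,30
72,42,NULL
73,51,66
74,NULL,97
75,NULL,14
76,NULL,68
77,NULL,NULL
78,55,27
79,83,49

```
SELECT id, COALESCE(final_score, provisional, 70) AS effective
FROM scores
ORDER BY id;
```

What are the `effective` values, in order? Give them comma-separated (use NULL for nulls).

id=70: final_score=NULL, provisional=NULL, → literal 70 → 70
id=71: final_score=NULL, provisional=30 → 30
id=72: final_score=42 → 42
id=73: final_score=51 → 51
id=74: final_score=NULL, provisional=97 → 97
id=75: final_score=NULL, provisional=14 → 14
id=76: final_score=NULL, provisional=68 → 68
id=77: final_score=NULL, provisional=NULL, → literal 70 → 70
id=78: final_score=55 → 55
id=79: final_score=83 → 83

70, 30, 42, 51, 97, 14, 68, 70, 55, 83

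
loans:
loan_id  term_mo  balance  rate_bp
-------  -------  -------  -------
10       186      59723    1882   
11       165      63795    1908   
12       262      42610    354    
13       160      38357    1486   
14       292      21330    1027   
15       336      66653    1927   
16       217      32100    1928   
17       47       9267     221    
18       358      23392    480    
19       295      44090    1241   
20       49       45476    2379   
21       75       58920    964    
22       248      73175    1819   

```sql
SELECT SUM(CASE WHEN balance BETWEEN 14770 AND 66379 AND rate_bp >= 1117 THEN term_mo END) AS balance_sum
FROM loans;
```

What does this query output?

1072

loan_id=10: ✓ → 186
loan_id=11: ✓ → 165
loan_id=12: ✗
loan_id=13: ✓ → 160
loan_id=14: ✗
loan_id=15: ✗
loan_id=16: ✓ → 217
loan_id=17: ✗
loan_id=18: ✗
loan_id=19: ✓ → 295
loan_id=20: ✓ → 49
loan_id=21: ✗
loan_id=22: ✗
balance_sum = 186 + 165 + 160 + 217 + 295 + 49 = 1072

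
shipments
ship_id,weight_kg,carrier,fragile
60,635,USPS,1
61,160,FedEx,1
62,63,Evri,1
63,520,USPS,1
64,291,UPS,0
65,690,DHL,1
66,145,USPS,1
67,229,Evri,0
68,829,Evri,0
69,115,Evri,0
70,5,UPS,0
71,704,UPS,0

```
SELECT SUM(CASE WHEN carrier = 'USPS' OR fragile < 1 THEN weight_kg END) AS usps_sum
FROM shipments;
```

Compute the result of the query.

3473

ship_id=60: ✓ → 635
ship_id=61: ✗
ship_id=62: ✗
ship_id=63: ✓ → 520
ship_id=64: ✓ → 291
ship_id=65: ✗
ship_id=66: ✓ → 145
ship_id=67: ✓ → 229
ship_id=68: ✓ → 829
ship_id=69: ✓ → 115
ship_id=70: ✓ → 5
ship_id=71: ✓ → 704
usps_sum = 635 + 520 + 291 + 145 + 229 + 829 + 115 + 5 + 704 = 3473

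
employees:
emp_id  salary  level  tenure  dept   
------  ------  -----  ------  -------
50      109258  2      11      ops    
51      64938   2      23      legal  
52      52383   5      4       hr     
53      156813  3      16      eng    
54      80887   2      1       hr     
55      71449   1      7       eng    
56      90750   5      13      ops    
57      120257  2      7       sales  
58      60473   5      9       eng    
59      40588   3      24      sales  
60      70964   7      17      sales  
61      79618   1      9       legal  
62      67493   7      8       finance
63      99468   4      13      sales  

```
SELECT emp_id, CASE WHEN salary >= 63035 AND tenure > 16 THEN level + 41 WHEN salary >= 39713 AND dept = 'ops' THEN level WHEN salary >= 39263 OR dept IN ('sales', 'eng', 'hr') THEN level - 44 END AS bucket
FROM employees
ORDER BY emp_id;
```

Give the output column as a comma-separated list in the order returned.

emp_id=50: salary >= 39713 AND dept = 'ops' → 2
emp_id=51: salary >= 63035 AND tenure > 16 → 43
emp_id=52: salary >= 39263 OR dept IN ('sales', 'eng', 'hr') → -39
emp_id=53: salary >= 39263 OR dept IN ('sales', 'eng', 'hr') → -41
emp_id=54: salary >= 39263 OR dept IN ('sales', 'eng', 'hr') → -42
emp_id=55: salary >= 39263 OR dept IN ('sales', 'eng', 'hr') → -43
emp_id=56: salary >= 39713 AND dept = 'ops' → 5
emp_id=57: salary >= 39263 OR dept IN ('sales', 'eng', 'hr') → -42
emp_id=58: salary >= 39263 OR dept IN ('sales', 'eng', 'hr') → -39
emp_id=59: salary >= 39263 OR dept IN ('sales', 'eng', 'hr') → -41
emp_id=60: salary >= 63035 AND tenure > 16 → 48
emp_id=61: salary >= 39263 OR dept IN ('sales', 'eng', 'hr') → -43
emp_id=62: salary >= 39263 OR dept IN ('sales', 'eng', 'hr') → -37
emp_id=63: salary >= 39263 OR dept IN ('sales', 'eng', 'hr') → -40

2, 43, -39, -41, -42, -43, 5, -42, -39, -41, 48, -43, -37, -40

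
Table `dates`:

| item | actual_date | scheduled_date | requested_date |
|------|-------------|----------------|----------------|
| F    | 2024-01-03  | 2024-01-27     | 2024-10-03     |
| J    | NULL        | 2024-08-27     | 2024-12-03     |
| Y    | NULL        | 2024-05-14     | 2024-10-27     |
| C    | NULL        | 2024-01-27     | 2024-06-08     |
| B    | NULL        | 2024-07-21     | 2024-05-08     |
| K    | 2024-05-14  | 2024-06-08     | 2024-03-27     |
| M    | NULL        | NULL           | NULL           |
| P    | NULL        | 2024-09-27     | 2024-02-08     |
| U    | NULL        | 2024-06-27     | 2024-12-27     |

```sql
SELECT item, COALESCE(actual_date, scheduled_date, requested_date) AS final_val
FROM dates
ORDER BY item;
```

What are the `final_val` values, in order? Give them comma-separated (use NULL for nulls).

item=B: actual_date=NULL, scheduled_date=2024-07-21 → 2024-07-21
item=C: actual_date=NULL, scheduled_date=2024-01-27 → 2024-01-27
item=F: actual_date=2024-01-03 → 2024-01-03
item=J: actual_date=NULL, scheduled_date=2024-08-27 → 2024-08-27
item=K: actual_date=2024-05-14 → 2024-05-14
item=M: actual_date=NULL, scheduled_date=NULL, requested_date=NULL (all NULL) → NULL
item=P: actual_date=NULL, scheduled_date=2024-09-27 → 2024-09-27
item=U: actual_date=NULL, scheduled_date=2024-06-27 → 2024-06-27
item=Y: actual_date=NULL, scheduled_date=2024-05-14 → 2024-05-14

2024-07-21, 2024-01-27, 2024-01-03, 2024-08-27, 2024-05-14, NULL, 2024-09-27, 2024-06-27, 2024-05-14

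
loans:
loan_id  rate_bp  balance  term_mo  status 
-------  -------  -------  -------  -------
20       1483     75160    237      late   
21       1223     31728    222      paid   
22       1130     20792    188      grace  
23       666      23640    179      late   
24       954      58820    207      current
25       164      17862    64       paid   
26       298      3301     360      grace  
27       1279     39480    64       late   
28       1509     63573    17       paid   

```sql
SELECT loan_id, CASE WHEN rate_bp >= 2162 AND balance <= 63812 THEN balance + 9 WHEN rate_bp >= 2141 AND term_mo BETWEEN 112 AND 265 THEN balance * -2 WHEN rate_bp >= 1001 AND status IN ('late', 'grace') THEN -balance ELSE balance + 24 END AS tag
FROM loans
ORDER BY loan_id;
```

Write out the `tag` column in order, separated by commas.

loan_id=20: rate_bp >= 1001 AND status IN ('late', 'grace') → -75160
loan_id=21: ELSE → 31752
loan_id=22: rate_bp >= 1001 AND status IN ('late', 'grace') → -20792
loan_id=23: ELSE → 23664
loan_id=24: ELSE → 58844
loan_id=25: ELSE → 17886
loan_id=26: ELSE → 3325
loan_id=27: rate_bp >= 1001 AND status IN ('late', 'grace') → -39480
loan_id=28: ELSE → 63597

-75160, 31752, -20792, 23664, 58844, 17886, 3325, -39480, 63597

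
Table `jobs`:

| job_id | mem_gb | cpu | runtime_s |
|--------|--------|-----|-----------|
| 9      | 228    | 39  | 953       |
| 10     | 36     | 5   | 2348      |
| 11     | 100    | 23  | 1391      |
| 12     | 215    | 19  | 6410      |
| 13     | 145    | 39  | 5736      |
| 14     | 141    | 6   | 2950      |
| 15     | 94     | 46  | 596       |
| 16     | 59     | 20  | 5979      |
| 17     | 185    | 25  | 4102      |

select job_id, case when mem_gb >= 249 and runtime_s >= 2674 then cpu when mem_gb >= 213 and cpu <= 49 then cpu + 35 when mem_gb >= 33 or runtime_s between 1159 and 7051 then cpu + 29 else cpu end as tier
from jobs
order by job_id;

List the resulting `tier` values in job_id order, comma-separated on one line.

job_id=9: mem_gb >= 213 and cpu <= 49 → 74
job_id=10: mem_gb >= 33 or runtime_s between 1159 and 7051 → 34
job_id=11: mem_gb >= 33 or runtime_s between 1159 and 7051 → 52
job_id=12: mem_gb >= 213 and cpu <= 49 → 54
job_id=13: mem_gb >= 33 or runtime_s between 1159 and 7051 → 68
job_id=14: mem_gb >= 33 or runtime_s between 1159 and 7051 → 35
job_id=15: mem_gb >= 33 or runtime_s between 1159 and 7051 → 75
job_id=16: mem_gb >= 33 or runtime_s between 1159 and 7051 → 49
job_id=17: mem_gb >= 33 or runtime_s between 1159 and 7051 → 54

74, 34, 52, 54, 68, 35, 75, 49, 54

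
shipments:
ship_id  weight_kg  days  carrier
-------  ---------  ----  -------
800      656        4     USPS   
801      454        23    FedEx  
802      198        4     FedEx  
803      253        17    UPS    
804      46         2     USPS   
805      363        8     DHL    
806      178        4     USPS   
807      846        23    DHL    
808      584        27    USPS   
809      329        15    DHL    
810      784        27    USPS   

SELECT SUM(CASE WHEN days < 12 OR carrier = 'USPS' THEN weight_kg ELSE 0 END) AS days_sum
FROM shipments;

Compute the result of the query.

ship_id=800: ✓ → 656
ship_id=801: ✗
ship_id=802: ✓ → 198
ship_id=803: ✗
ship_id=804: ✓ → 46
ship_id=805: ✓ → 363
ship_id=806: ✓ → 178
ship_id=807: ✗
ship_id=808: ✓ → 584
ship_id=809: ✗
ship_id=810: ✓ → 784
days_sum = 656 + 198 + 46 + 363 + 178 + 584 + 784 = 2809

2809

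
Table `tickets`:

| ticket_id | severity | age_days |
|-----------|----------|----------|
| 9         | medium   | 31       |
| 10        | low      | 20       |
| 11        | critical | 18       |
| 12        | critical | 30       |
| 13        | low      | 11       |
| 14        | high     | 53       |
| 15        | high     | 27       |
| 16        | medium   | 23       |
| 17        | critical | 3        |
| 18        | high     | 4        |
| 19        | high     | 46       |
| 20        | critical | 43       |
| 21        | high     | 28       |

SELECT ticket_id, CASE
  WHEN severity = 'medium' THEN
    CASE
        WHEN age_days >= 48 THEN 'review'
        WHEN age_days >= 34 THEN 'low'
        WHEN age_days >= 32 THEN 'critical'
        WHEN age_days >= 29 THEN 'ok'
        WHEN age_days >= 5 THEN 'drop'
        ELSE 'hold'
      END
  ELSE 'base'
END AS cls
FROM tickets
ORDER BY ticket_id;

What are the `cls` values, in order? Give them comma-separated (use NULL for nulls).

ticket_id=9: severity='medium' → inner[age_days >= 29] → ok
ticket_id=10: severity='low' → outer ELSE → base
ticket_id=11: severity='critical' → outer ELSE → base
ticket_id=12: severity='critical' → outer ELSE → base
ticket_id=13: severity='low' → outer ELSE → base
ticket_id=14: severity='high' → outer ELSE → base
ticket_id=15: severity='high' → outer ELSE → base
ticket_id=16: severity='medium' → inner[age_days >= 5] → drop
ticket_id=17: severity='critical' → outer ELSE → base
ticket_id=18: severity='high' → outer ELSE → base
ticket_id=19: severity='high' → outer ELSE → base
ticket_id=20: severity='critical' → outer ELSE → base
ticket_id=21: severity='high' → outer ELSE → base

ok, base, base, base, base, base, base, drop, base, base, base, base, base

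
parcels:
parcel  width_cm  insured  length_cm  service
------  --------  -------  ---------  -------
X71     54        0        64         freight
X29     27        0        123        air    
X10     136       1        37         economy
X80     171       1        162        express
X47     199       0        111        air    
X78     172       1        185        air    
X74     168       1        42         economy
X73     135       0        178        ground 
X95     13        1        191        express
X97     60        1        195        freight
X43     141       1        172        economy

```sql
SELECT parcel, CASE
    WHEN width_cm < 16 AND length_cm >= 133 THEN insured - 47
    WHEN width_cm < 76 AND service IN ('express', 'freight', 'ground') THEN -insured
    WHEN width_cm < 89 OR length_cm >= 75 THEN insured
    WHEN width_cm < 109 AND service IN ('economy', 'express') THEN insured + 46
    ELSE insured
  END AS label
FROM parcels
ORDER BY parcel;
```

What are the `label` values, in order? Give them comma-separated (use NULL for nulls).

1, 0, 1, 0, 0, 0, 1, 1, 1, -46, -1

parcel=X10: ELSE → 1
parcel=X29: width_cm < 89 OR length_cm >= 75 → 0
parcel=X43: width_cm < 89 OR length_cm >= 75 → 1
parcel=X47: width_cm < 89 OR length_cm >= 75 → 0
parcel=X71: width_cm < 76 AND service IN ('express', 'freight', 'ground') → 0
parcel=X73: width_cm < 89 OR length_cm >= 75 → 0
parcel=X74: ELSE → 1
parcel=X78: width_cm < 89 OR length_cm >= 75 → 1
parcel=X80: width_cm < 89 OR length_cm >= 75 → 1
parcel=X95: width_cm < 16 AND length_cm >= 133 → -46
parcel=X97: width_cm < 76 AND service IN ('express', 'freight', 'ground') → -1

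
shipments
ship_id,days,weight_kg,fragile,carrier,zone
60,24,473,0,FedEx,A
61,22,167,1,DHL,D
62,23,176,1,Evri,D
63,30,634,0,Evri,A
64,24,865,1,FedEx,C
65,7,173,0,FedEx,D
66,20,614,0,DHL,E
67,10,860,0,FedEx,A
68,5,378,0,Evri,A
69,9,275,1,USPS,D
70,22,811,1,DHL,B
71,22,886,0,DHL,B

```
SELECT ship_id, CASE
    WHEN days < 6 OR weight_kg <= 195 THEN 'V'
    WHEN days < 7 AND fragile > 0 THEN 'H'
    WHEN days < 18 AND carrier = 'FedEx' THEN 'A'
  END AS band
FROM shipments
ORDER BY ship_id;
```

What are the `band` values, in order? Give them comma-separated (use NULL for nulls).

ship_id=60: (no match → NULL) → NULL
ship_id=61: days < 6 OR weight_kg <= 195 → V
ship_id=62: days < 6 OR weight_kg <= 195 → V
ship_id=63: (no match → NULL) → NULL
ship_id=64: (no match → NULL) → NULL
ship_id=65: days < 6 OR weight_kg <= 195 → V
ship_id=66: (no match → NULL) → NULL
ship_id=67: days < 18 AND carrier = 'FedEx' → A
ship_id=68: days < 6 OR weight_kg <= 195 → V
ship_id=69: (no match → NULL) → NULL
ship_id=70: (no match → NULL) → NULL
ship_id=71: (no match → NULL) → NULL

NULL, V, V, NULL, NULL, V, NULL, A, V, NULL, NULL, NULL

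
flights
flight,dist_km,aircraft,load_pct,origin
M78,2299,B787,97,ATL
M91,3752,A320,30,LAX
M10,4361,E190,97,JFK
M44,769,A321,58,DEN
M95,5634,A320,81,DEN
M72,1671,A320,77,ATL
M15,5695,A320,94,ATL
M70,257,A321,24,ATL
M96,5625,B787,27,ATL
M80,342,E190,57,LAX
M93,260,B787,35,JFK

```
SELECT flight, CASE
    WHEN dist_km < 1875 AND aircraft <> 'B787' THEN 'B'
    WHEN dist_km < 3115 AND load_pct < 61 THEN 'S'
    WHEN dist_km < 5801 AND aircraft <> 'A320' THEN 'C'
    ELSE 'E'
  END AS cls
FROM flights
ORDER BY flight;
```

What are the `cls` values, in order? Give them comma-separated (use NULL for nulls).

flight=M10: dist_km < 5801 AND aircraft <> 'A320' → C
flight=M15: ELSE → E
flight=M44: dist_km < 1875 AND aircraft <> 'B787' → B
flight=M70: dist_km < 1875 AND aircraft <> 'B787' → B
flight=M72: dist_km < 1875 AND aircraft <> 'B787' → B
flight=M78: dist_km < 5801 AND aircraft <> 'A320' → C
flight=M80: dist_km < 1875 AND aircraft <> 'B787' → B
flight=M91: ELSE → E
flight=M93: dist_km < 3115 AND load_pct < 61 → S
flight=M95: ELSE → E
flight=M96: dist_km < 5801 AND aircraft <> 'A320' → C

C, E, B, B, B, C, B, E, S, E, C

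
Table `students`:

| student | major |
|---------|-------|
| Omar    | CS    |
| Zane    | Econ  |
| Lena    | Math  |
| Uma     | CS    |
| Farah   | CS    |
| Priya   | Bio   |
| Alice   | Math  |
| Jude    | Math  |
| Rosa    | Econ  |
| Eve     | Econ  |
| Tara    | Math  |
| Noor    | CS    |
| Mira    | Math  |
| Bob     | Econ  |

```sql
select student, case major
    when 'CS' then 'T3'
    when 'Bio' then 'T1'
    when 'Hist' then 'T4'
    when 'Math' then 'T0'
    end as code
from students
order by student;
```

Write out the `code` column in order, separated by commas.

student=Alice: major='Math' → T0
student=Bob: (no match → NULL) → NULL
student=Eve: (no match → NULL) → NULL
student=Farah: major='CS' → T3
student=Jude: major='Math' → T0
student=Lena: major='Math' → T0
student=Mira: major='Math' → T0
student=Noor: major='CS' → T3
student=Omar: major='CS' → T3
student=Priya: major='Bio' → T1
student=Rosa: (no match → NULL) → NULL
student=Tara: major='Math' → T0
student=Uma: major='CS' → T3
student=Zane: (no match → NULL) → NULL

T0, NULL, NULL, T3, T0, T0, T0, T3, T3, T1, NULL, T0, T3, NULL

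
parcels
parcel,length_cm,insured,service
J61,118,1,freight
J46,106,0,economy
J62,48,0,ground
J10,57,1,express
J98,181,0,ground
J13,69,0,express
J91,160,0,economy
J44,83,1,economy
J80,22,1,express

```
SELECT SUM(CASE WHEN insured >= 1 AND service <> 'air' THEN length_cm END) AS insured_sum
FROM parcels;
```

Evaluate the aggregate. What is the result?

parcel=J61: ✓ → 118
parcel=J46: ✗
parcel=J62: ✗
parcel=J10: ✓ → 57
parcel=J98: ✗
parcel=J13: ✗
parcel=J91: ✗
parcel=J44: ✓ → 83
parcel=J80: ✓ → 22
insured_sum = 118 + 57 + 83 + 22 = 280

280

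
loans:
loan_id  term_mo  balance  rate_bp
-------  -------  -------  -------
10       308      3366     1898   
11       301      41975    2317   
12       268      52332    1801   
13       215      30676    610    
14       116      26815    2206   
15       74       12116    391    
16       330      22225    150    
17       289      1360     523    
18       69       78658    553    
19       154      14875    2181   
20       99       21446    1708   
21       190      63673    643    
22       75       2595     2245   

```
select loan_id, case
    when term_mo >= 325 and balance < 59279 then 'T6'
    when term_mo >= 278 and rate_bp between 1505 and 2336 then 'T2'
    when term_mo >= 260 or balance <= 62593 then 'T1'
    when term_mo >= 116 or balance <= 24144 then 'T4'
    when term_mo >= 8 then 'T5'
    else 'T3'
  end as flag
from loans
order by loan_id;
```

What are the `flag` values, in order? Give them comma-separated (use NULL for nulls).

T2, T2, T1, T1, T1, T1, T6, T1, T5, T1, T1, T4, T1

loan_id=10: term_mo >= 278 and rate_bp between 1505 and 2336 → T2
loan_id=11: term_mo >= 278 and rate_bp between 1505 and 2336 → T2
loan_id=12: term_mo >= 260 or balance <= 62593 → T1
loan_id=13: term_mo >= 260 or balance <= 62593 → T1
loan_id=14: term_mo >= 260 or balance <= 62593 → T1
loan_id=15: term_mo >= 260 or balance <= 62593 → T1
loan_id=16: term_mo >= 325 and balance < 59279 → T6
loan_id=17: term_mo >= 260 or balance <= 62593 → T1
loan_id=18: term_mo >= 8 → T5
loan_id=19: term_mo >= 260 or balance <= 62593 → T1
loan_id=20: term_mo >= 260 or balance <= 62593 → T1
loan_id=21: term_mo >= 116 or balance <= 24144 → T4
loan_id=22: term_mo >= 260 or balance <= 62593 → T1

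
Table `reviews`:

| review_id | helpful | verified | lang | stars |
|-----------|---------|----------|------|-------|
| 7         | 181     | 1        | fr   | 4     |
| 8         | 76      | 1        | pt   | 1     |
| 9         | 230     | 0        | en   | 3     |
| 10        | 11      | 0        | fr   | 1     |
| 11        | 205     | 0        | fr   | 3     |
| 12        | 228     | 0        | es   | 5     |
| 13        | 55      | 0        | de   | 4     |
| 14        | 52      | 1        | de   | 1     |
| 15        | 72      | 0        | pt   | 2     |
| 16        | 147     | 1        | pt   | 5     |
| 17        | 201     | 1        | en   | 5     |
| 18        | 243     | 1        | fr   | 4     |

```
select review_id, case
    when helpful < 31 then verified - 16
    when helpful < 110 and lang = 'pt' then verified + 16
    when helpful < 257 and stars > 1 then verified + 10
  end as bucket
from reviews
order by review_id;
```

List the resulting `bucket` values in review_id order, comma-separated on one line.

review_id=7: helpful < 257 and stars > 1 → 11
review_id=8: helpful < 110 and lang = 'pt' → 17
review_id=9: helpful < 257 and stars > 1 → 10
review_id=10: helpful < 31 → -16
review_id=11: helpful < 257 and stars > 1 → 10
review_id=12: helpful < 257 and stars > 1 → 10
review_id=13: helpful < 257 and stars > 1 → 10
review_id=14: (no match → NULL) → NULL
review_id=15: helpful < 110 and lang = 'pt' → 16
review_id=16: helpful < 257 and stars > 1 → 11
review_id=17: helpful < 257 and stars > 1 → 11
review_id=18: helpful < 257 and stars > 1 → 11

11, 17, 10, -16, 10, 10, 10, NULL, 16, 11, 11, 11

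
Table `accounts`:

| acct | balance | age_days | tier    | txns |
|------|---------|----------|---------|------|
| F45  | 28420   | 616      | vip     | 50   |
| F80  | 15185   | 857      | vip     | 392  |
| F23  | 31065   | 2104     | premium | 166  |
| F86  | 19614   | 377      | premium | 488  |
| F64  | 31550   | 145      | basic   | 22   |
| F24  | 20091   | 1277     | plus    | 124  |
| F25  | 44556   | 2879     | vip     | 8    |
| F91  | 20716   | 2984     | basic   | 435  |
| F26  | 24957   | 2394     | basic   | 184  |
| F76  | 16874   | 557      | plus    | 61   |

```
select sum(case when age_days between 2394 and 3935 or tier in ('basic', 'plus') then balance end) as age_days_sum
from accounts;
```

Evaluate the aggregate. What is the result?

158744

acct=F45: ✗
acct=F80: ✗
acct=F23: ✗
acct=F86: ✗
acct=F64: ✓ → 31550
acct=F24: ✓ → 20091
acct=F25: ✓ → 44556
acct=F91: ✓ → 20716
acct=F26: ✓ → 24957
acct=F76: ✓ → 16874
age_days_sum = 31550 + 20091 + 44556 + 20716 + 24957 + 16874 = 158744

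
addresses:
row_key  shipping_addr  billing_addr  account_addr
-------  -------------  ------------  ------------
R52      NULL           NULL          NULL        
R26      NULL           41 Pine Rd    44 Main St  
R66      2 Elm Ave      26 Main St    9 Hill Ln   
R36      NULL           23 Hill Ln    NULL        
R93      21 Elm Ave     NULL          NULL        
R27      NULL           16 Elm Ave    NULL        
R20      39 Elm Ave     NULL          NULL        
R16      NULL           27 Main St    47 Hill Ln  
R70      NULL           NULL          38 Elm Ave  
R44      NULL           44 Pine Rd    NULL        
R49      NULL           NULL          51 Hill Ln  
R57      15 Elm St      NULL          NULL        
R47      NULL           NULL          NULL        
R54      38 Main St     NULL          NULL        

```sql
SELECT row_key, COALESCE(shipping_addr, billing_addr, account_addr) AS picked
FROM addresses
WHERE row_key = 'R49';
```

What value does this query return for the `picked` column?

row_key = R49: shipping_addr=NULL, billing_addr=NULL, account_addr=51 Hill Ln.
shipping_addr=NULL, billing_addr=NULL, account_addr=51 Hill Ln → 51 Hill Ln

51 Hill Ln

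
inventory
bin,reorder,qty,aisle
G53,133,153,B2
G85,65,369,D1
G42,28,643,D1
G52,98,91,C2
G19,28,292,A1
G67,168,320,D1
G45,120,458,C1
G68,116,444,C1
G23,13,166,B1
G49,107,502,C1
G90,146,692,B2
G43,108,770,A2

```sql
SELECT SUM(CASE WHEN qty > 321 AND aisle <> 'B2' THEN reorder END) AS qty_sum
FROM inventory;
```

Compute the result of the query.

544

bin=G53: ✗
bin=G85: ✓ → 65
bin=G42: ✓ → 28
bin=G52: ✗
bin=G19: ✗
bin=G67: ✗
bin=G45: ✓ → 120
bin=G68: ✓ → 116
bin=G23: ✗
bin=G49: ✓ → 107
bin=G90: ✗
bin=G43: ✓ → 108
qty_sum = 65 + 28 + 120 + 116 + 107 + 108 = 544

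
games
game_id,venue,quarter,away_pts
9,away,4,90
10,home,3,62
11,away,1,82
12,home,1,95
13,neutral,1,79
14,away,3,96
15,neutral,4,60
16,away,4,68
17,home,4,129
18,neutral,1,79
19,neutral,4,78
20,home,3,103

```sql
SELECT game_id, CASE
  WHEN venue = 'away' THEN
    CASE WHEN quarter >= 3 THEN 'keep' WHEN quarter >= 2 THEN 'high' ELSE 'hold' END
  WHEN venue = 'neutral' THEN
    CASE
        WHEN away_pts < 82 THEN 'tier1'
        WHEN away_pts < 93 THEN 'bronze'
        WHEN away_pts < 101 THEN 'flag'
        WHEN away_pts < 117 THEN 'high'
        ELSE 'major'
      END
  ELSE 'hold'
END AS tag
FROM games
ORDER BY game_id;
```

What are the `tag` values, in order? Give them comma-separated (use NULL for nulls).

game_id=9: venue='away' → inner[quarter >= 3] → keep
game_id=10: venue='home' → outer ELSE → hold
game_id=11: venue='away' → inner[ELSE] → hold
game_id=12: venue='home' → outer ELSE → hold
game_id=13: venue='neutral' → inner[away_pts < 82] → tier1
game_id=14: venue='away' → inner[quarter >= 3] → keep
game_id=15: venue='neutral' → inner[away_pts < 82] → tier1
game_id=16: venue='away' → inner[quarter >= 3] → keep
game_id=17: venue='home' → outer ELSE → hold
game_id=18: venue='neutral' → inner[away_pts < 82] → tier1
game_id=19: venue='neutral' → inner[away_pts < 82] → tier1
game_id=20: venue='home' → outer ELSE → hold

keep, hold, hold, hold, tier1, keep, tier1, keep, hold, tier1, tier1, hold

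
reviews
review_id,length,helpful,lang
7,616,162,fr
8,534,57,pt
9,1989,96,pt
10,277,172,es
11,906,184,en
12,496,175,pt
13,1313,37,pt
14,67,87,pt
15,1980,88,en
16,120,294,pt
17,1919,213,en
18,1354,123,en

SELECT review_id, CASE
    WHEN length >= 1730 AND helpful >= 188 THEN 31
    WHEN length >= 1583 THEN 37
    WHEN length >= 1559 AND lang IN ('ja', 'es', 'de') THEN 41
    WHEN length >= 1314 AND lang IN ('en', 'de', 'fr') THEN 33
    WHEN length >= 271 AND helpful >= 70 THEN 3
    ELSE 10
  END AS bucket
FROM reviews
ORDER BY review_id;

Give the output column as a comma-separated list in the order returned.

3, 10, 37, 3, 3, 3, 10, 10, 37, 10, 31, 33

review_id=7: length >= 271 AND helpful >= 70 → 3
review_id=8: ELSE → 10
review_id=9: length >= 1583 → 37
review_id=10: length >= 271 AND helpful >= 70 → 3
review_id=11: length >= 271 AND helpful >= 70 → 3
review_id=12: length >= 271 AND helpful >= 70 → 3
review_id=13: ELSE → 10
review_id=14: ELSE → 10
review_id=15: length >= 1583 → 37
review_id=16: ELSE → 10
review_id=17: length >= 1730 AND helpful >= 188 → 31
review_id=18: length >= 1314 AND lang IN ('en', 'de', 'fr') → 33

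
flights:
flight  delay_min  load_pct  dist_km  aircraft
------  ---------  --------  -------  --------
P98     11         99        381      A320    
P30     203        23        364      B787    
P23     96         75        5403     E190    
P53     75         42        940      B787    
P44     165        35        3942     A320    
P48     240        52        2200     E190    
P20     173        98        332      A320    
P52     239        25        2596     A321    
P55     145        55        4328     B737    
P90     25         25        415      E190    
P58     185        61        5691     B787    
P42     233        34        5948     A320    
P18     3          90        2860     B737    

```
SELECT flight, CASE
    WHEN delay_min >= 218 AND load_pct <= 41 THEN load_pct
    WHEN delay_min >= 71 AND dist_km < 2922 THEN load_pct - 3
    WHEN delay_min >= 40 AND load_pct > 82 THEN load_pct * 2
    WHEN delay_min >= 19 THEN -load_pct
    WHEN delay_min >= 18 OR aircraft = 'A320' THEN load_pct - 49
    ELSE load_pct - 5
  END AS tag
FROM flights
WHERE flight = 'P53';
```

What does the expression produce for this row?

flight = P53: delay_min=75, load_pct=42, dist_km=940, aircraft=B787.
delay_min >= 218 AND load_pct <= 41 → false
delay_min >= 71 AND dist_km < 2922 → true → 39

39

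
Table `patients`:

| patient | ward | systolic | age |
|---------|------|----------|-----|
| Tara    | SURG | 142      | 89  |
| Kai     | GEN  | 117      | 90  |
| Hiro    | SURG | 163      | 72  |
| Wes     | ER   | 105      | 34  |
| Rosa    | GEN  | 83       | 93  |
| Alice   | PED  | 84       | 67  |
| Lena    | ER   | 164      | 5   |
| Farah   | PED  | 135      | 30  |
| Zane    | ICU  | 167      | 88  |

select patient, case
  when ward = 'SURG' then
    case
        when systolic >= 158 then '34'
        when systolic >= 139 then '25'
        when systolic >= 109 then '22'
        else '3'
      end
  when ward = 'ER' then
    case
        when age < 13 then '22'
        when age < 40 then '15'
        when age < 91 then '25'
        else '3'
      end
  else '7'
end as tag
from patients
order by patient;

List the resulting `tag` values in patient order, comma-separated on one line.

patient=Alice: ward='PED' → outer ELSE → 7
patient=Farah: ward='PED' → outer ELSE → 7
patient=Hiro: ward='SURG' → inner[systolic >= 158] → 34
patient=Kai: ward='GEN' → outer ELSE → 7
patient=Lena: ward='ER' → inner[age < 13] → 22
patient=Rosa: ward='GEN' → outer ELSE → 7
patient=Tara: ward='SURG' → inner[systolic >= 139] → 25
patient=Wes: ward='ER' → inner[age < 40] → 15
patient=Zane: ward='ICU' → outer ELSE → 7

7, 7, 34, 7, 22, 7, 25, 15, 7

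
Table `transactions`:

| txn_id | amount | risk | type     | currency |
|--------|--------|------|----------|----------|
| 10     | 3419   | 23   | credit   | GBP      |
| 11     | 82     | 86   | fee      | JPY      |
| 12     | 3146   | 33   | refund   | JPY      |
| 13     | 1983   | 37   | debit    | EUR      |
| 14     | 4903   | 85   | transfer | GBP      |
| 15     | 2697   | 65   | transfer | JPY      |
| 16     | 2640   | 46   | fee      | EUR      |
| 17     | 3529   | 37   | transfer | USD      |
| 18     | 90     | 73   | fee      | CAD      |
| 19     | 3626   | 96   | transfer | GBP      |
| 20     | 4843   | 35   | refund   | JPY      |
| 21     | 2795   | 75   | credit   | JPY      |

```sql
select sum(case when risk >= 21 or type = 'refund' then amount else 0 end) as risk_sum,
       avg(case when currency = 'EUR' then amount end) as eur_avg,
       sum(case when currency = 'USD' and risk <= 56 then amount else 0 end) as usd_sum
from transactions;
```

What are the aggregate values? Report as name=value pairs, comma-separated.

[risk_sum: risk >= 21 or type = 'refund']
txn_id=10: ✓ → 3419
txn_id=11: ✓ → 82
txn_id=12: ✓ → 3146
txn_id=13: ✓ → 1983
txn_id=14: ✓ → 4903
txn_id=15: ✓ → 2697
txn_id=16: ✓ → 2640
txn_id=17: ✓ → 3529
txn_id=18: ✓ → 90
txn_id=19: ✓ → 3626
txn_id=20: ✓ → 4843
txn_id=21: ✓ → 2795
risk_sum = 3419 + 82 + 3146 + 1983 + 4903 + 2697 + 2640 + 3529 + 90 + 3626 + 4843 + 2795 = 33753
—
[eur_avg: currency = 'EUR']
txn_id=10: ✗
txn_id=11: ✗
txn_id=12: ✗
txn_id=13: ✓ → 1983
txn_id=14: ✗
txn_id=15: ✗
txn_id=16: ✓ → 2640
txn_id=17: ✗
txn_id=18: ✗
txn_id=19: ✗
txn_id=20: ✗
txn_id=21: ✗
eur_avg = (1983 + 2640) / 2 = 2311.5
—
[usd_sum: currency = 'USD' and risk <= 56]
txn_id=10: ✗
txn_id=11: ✗
txn_id=12: ✗
txn_id=13: ✗
txn_id=14: ✗
txn_id=15: ✗
txn_id=16: ✗
txn_id=17: ✓ → 3529
txn_id=18: ✗
txn_id=19: ✗
txn_id=20: ✗
txn_id=21: ✗
usd_sum = 3529

risk_sum=33753, eur_avg=2311.5, usd_sum=3529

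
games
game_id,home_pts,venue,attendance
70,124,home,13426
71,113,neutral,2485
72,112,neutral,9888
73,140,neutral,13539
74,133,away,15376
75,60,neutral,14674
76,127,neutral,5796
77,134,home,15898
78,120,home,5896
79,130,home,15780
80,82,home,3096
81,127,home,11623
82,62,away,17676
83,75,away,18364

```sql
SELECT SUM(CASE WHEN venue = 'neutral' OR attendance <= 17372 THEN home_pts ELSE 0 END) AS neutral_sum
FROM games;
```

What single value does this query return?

1402

game_id=70: ✓ → 124
game_id=71: ✓ → 113
game_id=72: ✓ → 112
game_id=73: ✓ → 140
game_id=74: ✓ → 133
game_id=75: ✓ → 60
game_id=76: ✓ → 127
game_id=77: ✓ → 134
game_id=78: ✓ → 120
game_id=79: ✓ → 130
game_id=80: ✓ → 82
game_id=81: ✓ → 127
game_id=82: ✗
game_id=83: ✗
neutral_sum = 124 + 113 + 112 + 140 + 133 + 60 + 127 + 134 + 120 + 130 + 82 + 127 = 1402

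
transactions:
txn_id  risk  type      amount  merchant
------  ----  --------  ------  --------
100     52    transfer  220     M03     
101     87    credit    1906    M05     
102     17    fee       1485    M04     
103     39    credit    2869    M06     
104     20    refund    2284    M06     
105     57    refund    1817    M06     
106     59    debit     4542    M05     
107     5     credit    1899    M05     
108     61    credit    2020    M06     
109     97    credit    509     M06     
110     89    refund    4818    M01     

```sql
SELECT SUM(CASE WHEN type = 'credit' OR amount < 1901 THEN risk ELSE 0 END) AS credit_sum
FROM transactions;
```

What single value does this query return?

415

txn_id=100: ✓ → 52
txn_id=101: ✓ → 87
txn_id=102: ✓ → 17
txn_id=103: ✓ → 39
txn_id=104: ✗
txn_id=105: ✓ → 57
txn_id=106: ✗
txn_id=107: ✓ → 5
txn_id=108: ✓ → 61
txn_id=109: ✓ → 97
txn_id=110: ✗
credit_sum = 52 + 87 + 17 + 39 + 57 + 5 + 61 + 97 = 415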